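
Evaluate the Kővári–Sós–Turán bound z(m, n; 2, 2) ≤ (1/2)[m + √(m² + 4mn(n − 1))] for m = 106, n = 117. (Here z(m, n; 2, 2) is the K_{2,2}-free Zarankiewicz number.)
z(106, 117; 2, 2) ≤ (1/2)[106 + √(106² + 4·106·117·116)] = (1/2)[106 + √5765764] = 1253.6003

Kővári–Sós–Turán: let r_1, ..., r_106 be the row sums and z = Σ r_i the total number of 1s. Each pair of columns can share at most one row with both entries 1 (else a 2×2 all-ones block appears), so Σ_i C(r_i, 2) ≤ C(117, 2) = 6786. By convexity Σ_i C(r_i, 2) ≥ 106·C(z/106, 2) = z(z − 106)/(2·106), giving z² − 106z − 106·117·116 ≤ 0 and hence z ≤ (1/2)[106 + √(11236 + 4·1438632)] = (1/2)[106 + √5765764] ≈ (1/2)(106 + 2401.2005) = 1253.6003.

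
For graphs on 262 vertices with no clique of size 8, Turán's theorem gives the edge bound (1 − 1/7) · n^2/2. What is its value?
Turán density bound = (6/7) · 262^2/2 = 205932/7 ≈ 29418.8571

Turán's theorem: ex(n, K_{r+1}) is achieved by the complete r-partite Turán graph T(n, r) with parts as balanced as possible, and is at most (1 − 1/r) · n^2/2. For r = 7, n = 262: the density bound is (6/7) · 68644/2 = 205932/7 ≈ 29418.8571. The integer-valued extremum is e(T(262, 7)) = 29418, which is strictly less than the density bound 205932/7 since 7 ∤ 262 (the parts of T(262, 7) cannot all be equal).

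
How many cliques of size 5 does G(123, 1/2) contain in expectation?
E[# K_5] = C(123, 5) · (1/2)^C(5, 2) = 216071394 / 2^10 = 108035697/512 ≈ 211007.220703

For each 5-subset S of vertices (there are C(123, 5) = 216071394 such S), let X_S = 1 if S induces a K_5 (all C(5, 2) = 10 edges present). Then P(X_S = 1) = (1/2)^10 = 1/1024. By linearity of expectation, E[# K_5] = C(123, 5) · (1/2)^10 = 216071394 / 1024 = 108035697/512 ≈ 211007.220703.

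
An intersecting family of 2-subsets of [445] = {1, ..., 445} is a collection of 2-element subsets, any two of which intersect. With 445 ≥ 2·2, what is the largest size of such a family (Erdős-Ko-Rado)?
max |F| = C(444, 1) = 444

Erdős-Ko-Rado (1961): when n ≥ 2k, max |F| = C(n−1, k−1). The bound is attained by the star {A : i ∈ A} for any fixed i ∈ [n]. Here C(445−1, 2−1) = C(444, 1) = 444.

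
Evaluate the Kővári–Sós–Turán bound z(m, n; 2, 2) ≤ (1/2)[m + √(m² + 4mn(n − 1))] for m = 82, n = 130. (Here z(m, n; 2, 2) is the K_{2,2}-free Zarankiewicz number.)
z(82, 130; 2, 2) ≤ (1/2)[82 + √(82² + 4·82·130·129)] = (1/2)[82 + √5507284] = 1214.3802

Kővári–Sós–Turán: let r_1, ..., r_82 be the row sums and z = Σ r_i the total number of 1s. Each pair of columns can share at most one row with both entries 1 (else a 2×2 all-ones block appears), so Σ_i C(r_i, 2) ≤ C(130, 2) = 8385. By convexity Σ_i C(r_i, 2) ≥ 82·C(z/82, 2) = z(z − 82)/(2·82), giving z² − 82z − 82·130·129 ≤ 0 and hence z ≤ (1/2)[82 + √(6724 + 4·1375140)] = (1/2)[82 + √5507284] ≈ (1/2)(82 + 2346.7603) = 1214.3802.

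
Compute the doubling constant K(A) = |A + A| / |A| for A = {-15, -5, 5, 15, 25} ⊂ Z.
K = |A + A| / |A| = 9/5

Enumerate A + A = {a + b : a, b ∈ A}. With |A| = 5, there are |A|^2 = 25 ordered sum pairs; collecting distinct values, A + A = {-30, -20, -10, 0, 10, 20, 30, 40, 50}, so |A + A| = 9. Thus K = 9/5. Here |A + A| = 2|A| − 1 = 9, the minimum possible — so K = 9/5 is minimal, which holds iff A is an arithmetic progression.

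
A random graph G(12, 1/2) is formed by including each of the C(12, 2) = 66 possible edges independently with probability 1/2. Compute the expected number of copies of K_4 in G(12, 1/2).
E[# K_4] = C(12, 4) · (1/2)^C(4, 2) = 495 / 2^6 = 7.734375

For each 4-subset S of vertices (there are C(12, 4) = 495 such S), let X_S = 1 if S induces a K_4 (all C(4, 2) = 6 edges present). Then P(X_S = 1) = (1/2)^6 = 1/64. By linearity of expectation, E[# K_4] = C(12, 4) · (1/2)^6 = 495 / 64 = 7.734375.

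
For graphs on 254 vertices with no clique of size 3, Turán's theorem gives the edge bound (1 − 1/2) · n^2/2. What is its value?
Turán density bound = (1/2) · 254^2/2 = 16129

Turán's theorem: ex(n, K_{r+1}) is achieved by the complete r-partite Turán graph T(n, r) with parts as balanced as possible, and is at most (1 − 1/r) · n^2/2. For r = 2, n = 254: the density bound is (1/2) · 64516/2 = 16129. Since 2 ∣ 254, the Turán graph T(254, 2) has parts of equal size 127, and its edge count e(T(254, 2)) = 16129 attains the density bound exactly.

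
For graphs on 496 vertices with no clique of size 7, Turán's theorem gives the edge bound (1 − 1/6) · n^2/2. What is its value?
Turán density bound = (5/6) · 496^2/2 = 307520/3 ≈ 102506.6667

Turán's theorem: ex(n, K_{r+1}) is achieved by the complete r-partite Turán graph T(n, r) with parts as balanced as possible, and is at most (1 − 1/r) · n^2/2. For r = 6, n = 496: the density bound is (5/6) · 246016/2 = 307520/3 ≈ 102506.6667. The integer-valued extremum is e(T(496, 6)) = 102506, which is strictly less than the density bound 307520/3 since 6 ∤ 496 (the parts of T(496, 6) cannot all be equal).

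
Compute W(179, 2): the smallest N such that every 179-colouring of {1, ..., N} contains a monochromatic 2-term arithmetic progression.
W(179, 2) = 179 + 1 = 180

A 2-term AP is any pair of integers, so a monochromatic 2-AP exists iff some colour is used at least twice. With 179 colours, the colouring i ↦ i on {1, ..., 179} uses each colour once, avoiding any monochromatic pair, so W(179, 2) > 179. For {1, ..., 180}, pigeonhole forces two integers of the same colour, which form a monochromatic 2-AP. Hence W(179, 2) = 180.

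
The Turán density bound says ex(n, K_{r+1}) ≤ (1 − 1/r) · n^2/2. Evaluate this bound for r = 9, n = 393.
Turán density bound = (8/9) · 393^2/2 = 68644

Turán's theorem: ex(n, K_{r+1}) is achieved by the complete r-partite Turán graph T(n, r) with parts as balanced as possible, and is at most (1 − 1/r) · n^2/2. For r = 9, n = 393: the density bound is (8/9) · 154449/2 = 68644. The integer-valued extremum is e(T(393, 9)) = 68643, which is strictly less than the density bound 68644 since 9 ∤ 393 (the parts of T(393, 9) cannot all be equal).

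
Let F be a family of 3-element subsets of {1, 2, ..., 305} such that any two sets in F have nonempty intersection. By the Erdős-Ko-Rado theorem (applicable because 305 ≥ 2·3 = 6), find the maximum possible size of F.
max |F| = C(304, 2) = 46056

Erdős-Ko-Rado (1961): when n ≥ 2k, max |F| = C(n−1, k−1). The bound is attained by the star {A : i ∈ A} for any fixed i ∈ [n]. Here C(305−1, 3−1) = C(304, 2) = 46056.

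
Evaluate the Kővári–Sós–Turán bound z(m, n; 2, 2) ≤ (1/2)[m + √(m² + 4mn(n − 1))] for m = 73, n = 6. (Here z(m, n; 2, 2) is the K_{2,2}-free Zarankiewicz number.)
z(73, 6; 2, 2) ≤ (1/2)[73 + √(73² + 4·73·6·5)] = (1/2)[73 + √14089] = 95.8485

Kővári–Sós–Turán: let r_1, ..., r_73 be the row sums and z = Σ r_i the total number of 1s. Each pair of columns can share at most one row with both entries 1 (else a 2×2 all-ones block appears), so Σ_i C(r_i, 2) ≤ C(6, 2) = 15. By convexity Σ_i C(r_i, 2) ≥ 73·C(z/73, 2) = z(z − 73)/(2·73), giving z² − 73z − 73·6·5 ≤ 0 and hence z ≤ (1/2)[73 + √(5329 + 4·2190)] = (1/2)[73 + √14089] ≈ (1/2)(73 + 118.6971) = 95.8485.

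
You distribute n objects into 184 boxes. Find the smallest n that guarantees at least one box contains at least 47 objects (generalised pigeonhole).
n = (47 − 1)·184 + 1 = 8465

By the generalised pigeonhole principle, to guarantee some box contains ≥ r objects we need more than (r − 1) · k objects total. Threshold: n = (r − 1) · k + 1. With r = 47 and k = 184: n = 46 · 184 + 1 = 8464 + 1 = 8465. For n = 8464 = 46 · 184, we can put exactly 46 objects in every box, avoiding 47 in any single one — so 8465 is tight.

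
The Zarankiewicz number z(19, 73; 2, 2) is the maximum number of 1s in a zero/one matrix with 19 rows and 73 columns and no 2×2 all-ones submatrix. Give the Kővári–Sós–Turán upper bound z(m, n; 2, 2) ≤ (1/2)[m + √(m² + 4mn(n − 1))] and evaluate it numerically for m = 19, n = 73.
z(19, 73; 2, 2) ≤ (1/2)[19 + √(19² + 4·19·73·72)] = (1/2)[19 + √399817] = 325.6554

Kővári–Sós–Turán: let r_1, ..., r_19 be the row sums and z = Σ r_i the total number of 1s. Each pair of columns can share at most one row with both entries 1 (else a 2×2 all-ones block appears), so Σ_i C(r_i, 2) ≤ C(73, 2) = 2628. By convexity Σ_i C(r_i, 2) ≥ 19·C(z/19, 2) = z(z − 19)/(2·19), giving z² − 19z − 19·73·72 ≤ 0 and hence z ≤ (1/2)[19 + √(361 + 4·99864)] = (1/2)[19 + √399817] ≈ (1/2)(19 + 632.3108) = 325.6554.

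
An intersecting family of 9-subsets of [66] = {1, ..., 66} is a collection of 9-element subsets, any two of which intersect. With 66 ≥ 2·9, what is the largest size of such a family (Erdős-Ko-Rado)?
max |F| = C(65, 8) = 5047381560

The Erdős-Ko-Rado theorem states: for n ≥ 2k, an intersecting family of k-subsets of an n-element set has size at most C(n − 1, k − 1), with equality for 'star' families {A ⊆ [n] : |A| = k, i ∈ A} (fix an element i). For n = 66, k = 9: C(65, 8) = 5047381560.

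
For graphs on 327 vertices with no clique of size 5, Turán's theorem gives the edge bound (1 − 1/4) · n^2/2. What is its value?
Turán density bound = (3/4) · 327^2/2 = 320787/8 ≈ 40098.375

Turán's theorem: ex(n, K_{r+1}) is achieved by the complete r-partite Turán graph T(n, r) with parts as balanced as possible, and is at most (1 − 1/r) · n^2/2. For r = 4, n = 327: the density bound is (3/4) · 106929/2 = 320787/8 ≈ 40098.375. The integer-valued extremum is e(T(327, 4)) = 40098, which is strictly less than the density bound 320787/8 since 4 ∤ 327 (the parts of T(327, 4) cannot all be equal).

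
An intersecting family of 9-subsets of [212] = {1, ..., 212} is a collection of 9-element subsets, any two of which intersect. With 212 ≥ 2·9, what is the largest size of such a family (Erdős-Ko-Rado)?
max |F| = C(211, 8) = 85194673325190

Erdős-Ko-Rado (1961): when n ≥ 2k, max |F| = C(n−1, k−1). The bound is attained by the star {A : i ∈ A} for any fixed i ∈ [n]. Here C(212−1, 9−1) = C(211, 8) = 85194673325190.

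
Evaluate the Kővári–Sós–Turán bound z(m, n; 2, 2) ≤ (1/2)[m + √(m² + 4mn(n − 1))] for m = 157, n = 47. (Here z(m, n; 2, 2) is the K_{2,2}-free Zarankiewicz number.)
z(157, 47; 2, 2) ≤ (1/2)[157 + √(157² + 4·157·47·46)] = (1/2)[157 + √1382385] = 666.3743

Kővári–Sós–Turán: let r_1, ..., r_157 be the row sums and z = Σ r_i the total number of 1s. Each pair of columns can share at most one row with both entries 1 (else a 2×2 all-ones block appears), so Σ_i C(r_i, 2) ≤ C(47, 2) = 1081. By convexity Σ_i C(r_i, 2) ≥ 157·C(z/157, 2) = z(z − 157)/(2·157), giving z² − 157z − 157·47·46 ≤ 0 and hence z ≤ (1/2)[157 + √(24649 + 4·339434)] = (1/2)[157 + √1382385] ≈ (1/2)(157 + 1175.7487) = 666.3743.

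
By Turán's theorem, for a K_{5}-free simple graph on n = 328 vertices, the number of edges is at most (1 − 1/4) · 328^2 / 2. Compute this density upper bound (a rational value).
Turán density bound = (3/4) · 328^2/2 = 40344

Turán's theorem: ex(n, K_{r+1}) is achieved by the complete r-partite Turán graph T(n, r) with parts as balanced as possible, and is at most (1 − 1/r) · n^2/2. For r = 4, n = 328: the density bound is (3/4) · 107584/2 = 40344. Since 4 ∣ 328, the Turán graph T(328, 4) has parts of equal size 82, and its edge count e(T(328, 4)) = 40344 attains the density bound exactly.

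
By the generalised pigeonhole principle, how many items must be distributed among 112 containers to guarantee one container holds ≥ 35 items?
n = (35 − 1)·112 + 1 = 3809

By the generalised pigeonhole principle, to guarantee some box contains ≥ r objects we need more than (r − 1) · k objects total. Threshold: n = (r − 1) · k + 1. With r = 35 and k = 112: n = 34 · 112 + 1 = 3808 + 1 = 3809. For n = 3808 = 34 · 112, we can put exactly 34 objects in every box, avoiding 35 in any single one — so 3809 is tight.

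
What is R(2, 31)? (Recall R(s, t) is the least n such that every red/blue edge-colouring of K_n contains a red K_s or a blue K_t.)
R(2, 31) = 31

R(2, k) = k for all k ≥ 2: in a 2-colouring of K_k, either some edge is red (a red K_2) or all edges are blue (a blue K_k). And K_{30} coloured all-blue has no blue K_31, so R(2, 31) > 30. Hence R(2, 31) = 31.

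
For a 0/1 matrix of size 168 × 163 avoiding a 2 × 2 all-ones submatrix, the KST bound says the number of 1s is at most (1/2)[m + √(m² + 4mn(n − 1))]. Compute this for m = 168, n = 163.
z(168, 163; 2, 2) ≤ (1/2)[168 + √(168² + 4·168·163·162)] = (1/2)[168 + √17773056] = 2191.9051

Kővári–Sós–Turán: let r_1, ..., r_168 be the row sums and z = Σ r_i the total number of 1s. Each pair of columns can share at most one row with both entries 1 (else a 2×2 all-ones block appears), so Σ_i C(r_i, 2) ≤ C(163, 2) = 13203. By convexity Σ_i C(r_i, 2) ≥ 168·C(z/168, 2) = z(z − 168)/(2·168), giving z² − 168z − 168·163·162 ≤ 0 and hence z ≤ (1/2)[168 + √(28224 + 4·4436208)] = (1/2)[168 + √17773056] ≈ (1/2)(168 + 4215.8102) = 2191.9051.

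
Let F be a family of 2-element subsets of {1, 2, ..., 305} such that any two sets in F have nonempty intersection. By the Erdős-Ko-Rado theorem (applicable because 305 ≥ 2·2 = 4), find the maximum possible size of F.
max |F| = C(304, 1) = 304

Erdős-Ko-Rado (1961): when n ≥ 2k, max |F| = C(n−1, k−1). The bound is attained by the star {A : i ∈ A} for any fixed i ∈ [n]. Here C(305−1, 2−1) = C(304, 1) = 304.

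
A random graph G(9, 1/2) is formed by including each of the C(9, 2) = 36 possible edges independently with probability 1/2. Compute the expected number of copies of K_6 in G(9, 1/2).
E[# K_6] = C(9, 6) · (1/2)^C(6, 2) = 84 / 2^15 = 21/8192 ≈ 0.002563

For each 6-subset S of vertices (there are C(9, 6) = 84 such S), let X_S = 1 if S induces a K_6 (all C(6, 2) = 15 edges present). Then P(X_S = 1) = (1/2)^15 = 1/32768. By linearity of expectation, E[# K_6] = C(9, 6) · (1/2)^15 = 84 / 32768 = 21/8192 ≈ 0.002563.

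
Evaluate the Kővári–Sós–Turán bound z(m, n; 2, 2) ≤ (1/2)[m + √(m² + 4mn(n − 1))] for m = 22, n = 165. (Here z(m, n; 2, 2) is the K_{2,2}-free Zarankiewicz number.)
z(22, 165; 2, 2) ≤ (1/2)[22 + √(22² + 4·22·165·164)] = (1/2)[22 + √2381764] = 782.6482

Kővári–Sós–Turán: let r_1, ..., r_22 be the row sums and z = Σ r_i the total number of 1s. Each pair of columns can share at most one row with both entries 1 (else a 2×2 all-ones block appears), so Σ_i C(r_i, 2) ≤ C(165, 2) = 13530. By convexity Σ_i C(r_i, 2) ≥ 22·C(z/22, 2) = z(z − 22)/(2·22), giving z² − 22z − 22·165·164 ≤ 0 and hence z ≤ (1/2)[22 + √(484 + 4·595320)] = (1/2)[22 + √2381764] ≈ (1/2)(22 + 1543.2965) = 782.6482.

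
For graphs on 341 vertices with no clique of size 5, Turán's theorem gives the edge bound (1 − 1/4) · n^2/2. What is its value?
Turán density bound = (3/4) · 341^2/2 = 348843/8 ≈ 43605.375

Turán's theorem: ex(n, K_{r+1}) is achieved by the complete r-partite Turán graph T(n, r) with parts as balanced as possible, and is at most (1 − 1/r) · n^2/2. For r = 4, n = 341: the density bound is (3/4) · 116281/2 = 348843/8 ≈ 43605.375. The integer-valued extremum is e(T(341, 4)) = 43605, which is strictly less than the density bound 348843/8 since 4 ∤ 341 (the parts of T(341, 4) cannot all be equal).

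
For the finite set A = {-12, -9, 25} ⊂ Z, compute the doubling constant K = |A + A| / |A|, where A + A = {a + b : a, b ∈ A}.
K = |A + A| / |A| = 6/3 = 2

Enumerate A + A = {a + b : a, b ∈ A}. With |A| = 3, there are |A|^2 = 9 ordered sum pairs; collecting distinct values, A + A = {-24, -21, -18, 13, 16, 50}, so |A + A| = 6. Thus K = 6/3 = 2. For comparison, the minimum possible |A + A| over all 3-element sets is 2·3 − 1 = 5 (so min K = 5/3), attained only by arithmetic progressions.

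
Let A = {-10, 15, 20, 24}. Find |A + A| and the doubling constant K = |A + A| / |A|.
K = |A + A| / |A| = 10/4 = 5/2

Enumerate A + A = {a + b : a, b ∈ A}. With |A| = 4, there are |A|^2 = 16 ordered sum pairs; collecting distinct values, A + A = {-20, 5, 10, 14, 30, 35, 39, 40, 44, 48}, so |A + A| = 10. Thus K = 10/4 = 5/2. For comparison, the minimum possible |A + A| over all 4-element sets is 2·4 − 1 = 7 (so min K = 7/4), attained only by arithmetic progressions.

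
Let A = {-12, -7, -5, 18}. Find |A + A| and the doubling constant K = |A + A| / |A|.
K = |A + A| / |A| = 10/4 = 5/2

Enumerate A + A = {a + b : a, b ∈ A}. With |A| = 4, there are |A|^2 = 16 ordered sum pairs; collecting distinct values, A + A = {-24, -19, -17, -14, -12, -10, 6, 11, 13, 36}, so |A + A| = 10. Thus K = 10/4 = 5/2. For comparison, the minimum possible |A + A| over all 4-element sets is 2·4 − 1 = 7 (so min K = 7/4), attained only by arithmetic progressions.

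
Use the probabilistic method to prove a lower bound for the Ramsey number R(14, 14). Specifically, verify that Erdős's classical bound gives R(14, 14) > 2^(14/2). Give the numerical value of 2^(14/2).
2^(14/2) = 128; so R(14, 14) > 128

Colour each edge of K_n uniformly at random with red/blue. The expected number of monochromatic K_14 is C(n, 14) · 2 · 2^(−C(14,2)). If C(n, 14) · 2^(1 − C(14,2)) < 1, then with positive probability no monochromatic K_14 exists, so R(14, 14) > n. The standard estimate C(n, 14) ≤ n^14/14! shows this inequality holds whenever n ≤ 2^(14/2) (since 14! · 2^(C(14,2) − 1) > 2^(14^2/2) ≥ n^14). Hence R(14, 14) > 2^(14/2) = 128.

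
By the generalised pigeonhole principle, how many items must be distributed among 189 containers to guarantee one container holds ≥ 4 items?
n = (4 − 1)·189 + 1 = 568

By the generalised pigeonhole principle, to guarantee some box contains ≥ r objects we need more than (r − 1) · k objects total. Threshold: n = (r − 1) · k + 1. With r = 4 and k = 189: n = 3 · 189 + 1 = 567 + 1 = 568. For n = 567 = 3 · 189, we can put exactly 3 objects in every box, avoiding 4 in any single one — so 568 is tight.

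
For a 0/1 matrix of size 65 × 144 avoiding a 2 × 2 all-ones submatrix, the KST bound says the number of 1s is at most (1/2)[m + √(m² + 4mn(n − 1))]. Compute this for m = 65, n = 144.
z(65, 144; 2, 2) ≤ (1/2)[65 + √(65² + 4·65·144·143)] = (1/2)[65 + √5358145] = 1189.8834

Kővári–Sós–Turán: let r_1, ..., r_65 be the row sums and z = Σ r_i the total number of 1s. Each pair of columns can share at most one row with both entries 1 (else a 2×2 all-ones block appears), so Σ_i C(r_i, 2) ≤ C(144, 2) = 10296. By convexity Σ_i C(r_i, 2) ≥ 65·C(z/65, 2) = z(z − 65)/(2·65), giving z² − 65z − 65·144·143 ≤ 0 and hence z ≤ (1/2)[65 + √(4225 + 4·1338480)] = (1/2)[65 + √5358145] ≈ (1/2)(65 + 2314.7667) = 1189.8834.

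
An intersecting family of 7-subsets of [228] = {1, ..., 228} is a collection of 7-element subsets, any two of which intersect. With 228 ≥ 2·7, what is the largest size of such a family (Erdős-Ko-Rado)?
max |F| = C(227, 6) = 177782976840

The Erdős-Ko-Rado theorem states: for n ≥ 2k, an intersecting family of k-subsets of an n-element set has size at most C(n − 1, k − 1), with equality for 'star' families {A ⊆ [n] : |A| = k, i ∈ A} (fix an element i). For n = 228, k = 7: C(227, 6) = 177782976840.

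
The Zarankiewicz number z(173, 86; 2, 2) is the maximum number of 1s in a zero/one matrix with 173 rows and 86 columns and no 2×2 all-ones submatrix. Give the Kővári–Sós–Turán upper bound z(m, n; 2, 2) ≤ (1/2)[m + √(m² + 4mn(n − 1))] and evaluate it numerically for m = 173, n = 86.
z(173, 86; 2, 2) ≤ (1/2)[173 + √(173² + 4·173·86·85)] = (1/2)[173 + √5088449] = 1214.3795

Kővári–Sós–Turán: let r_1, ..., r_173 be the row sums and z = Σ r_i the total number of 1s. Each pair of columns can share at most one row with both entries 1 (else a 2×2 all-ones block appears), so Σ_i C(r_i, 2) ≤ C(86, 2) = 3655. By convexity Σ_i C(r_i, 2) ≥ 173·C(z/173, 2) = z(z − 173)/(2·173), giving z² − 173z − 173·86·85 ≤ 0 and hence z ≤ (1/2)[173 + √(29929 + 4·1264630)] = (1/2)[173 + √5088449] ≈ (1/2)(173 + 2255.7591) = 1214.3795.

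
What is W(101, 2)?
W(101, 2) = 101 + 1 = 102

A 2-term AP is any pair of integers, so a monochromatic 2-AP exists iff some colour is used at least twice. With 101 colours, the colouring i ↦ i on {1, ..., 101} uses each colour once, avoiding any monochromatic pair, so W(101, 2) > 101. For {1, ..., 102}, pigeonhole forces two integers of the same colour, which form a monochromatic 2-AP. Hence W(101, 2) = 102.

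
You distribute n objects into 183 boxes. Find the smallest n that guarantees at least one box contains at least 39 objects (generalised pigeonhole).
n = (39 − 1)·183 + 1 = 6955

By the generalised pigeonhole principle, to guarantee some box contains ≥ r objects we need more than (r − 1) · k objects total. Threshold: n = (r − 1) · k + 1. With r = 39 and k = 183: n = 38 · 183 + 1 = 6954 + 1 = 6955. For n = 6954 = 38 · 183, we can put exactly 38 objects in every box, avoiding 39 in any single one — so 6955 is tight.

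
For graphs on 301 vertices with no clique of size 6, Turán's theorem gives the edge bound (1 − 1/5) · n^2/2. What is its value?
Turán density bound = (4/5) · 301^2/2 = 181202/5 ≈ 36240.4

Turán's theorem: ex(n, K_{r+1}) is achieved by the complete r-partite Turán graph T(n, r) with parts as balanced as possible, and is at most (1 − 1/r) · n^2/2. For r = 5, n = 301: the density bound is (4/5) · 90601/2 = 181202/5 ≈ 36240.4. The integer-valued extremum is e(T(301, 5)) = 36240, which is strictly less than the density bound 181202/5 since 5 ∤ 301 (the parts of T(301, 5) cannot all be equal).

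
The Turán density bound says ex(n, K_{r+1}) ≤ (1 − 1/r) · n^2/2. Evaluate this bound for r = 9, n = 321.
Turán density bound = (8/9) · 321^2/2 = 45796

Turán's theorem: ex(n, K_{r+1}) is achieved by the complete r-partite Turán graph T(n, r) with parts as balanced as possible, and is at most (1 − 1/r) · n^2/2. For r = 9, n = 321: the density bound is (8/9) · 103041/2 = 45796. The integer-valued extremum is e(T(321, 9)) = 45795, which is strictly less than the density bound 45796 since 9 ∤ 321 (the parts of T(321, 9) cannot all be equal).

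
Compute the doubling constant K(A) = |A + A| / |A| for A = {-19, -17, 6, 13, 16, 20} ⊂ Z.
K = |A + A| / |A| = 20/6 = 10/3

Enumerate A + A = {a + b : a, b ∈ A}. With |A| = 6, there are |A|^2 = 36 ordered sum pairs; collecting distinct values, A + A = {-38, -36, -34, -13, -11, -6, -4, -3, -1, 1, 3, 12, 19, 22, 26, 29, 32, 33, 36, 40}, so |A + A| = 20. Thus K = 20/6 = 10/3. For comparison, the minimum possible |A + A| over all 6-element sets is 2·6 − 1 = 11 (so min K = 11/6), attained only by arithmetic progressions.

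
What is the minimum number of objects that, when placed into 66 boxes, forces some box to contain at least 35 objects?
n = (35 − 1)·66 + 1 = 2245

By the generalised pigeonhole principle, to guarantee some box contains ≥ r objects we need more than (r − 1) · k objects total. Threshold: n = (r − 1) · k + 1. With r = 35 and k = 66: n = 34 · 66 + 1 = 2244 + 1 = 2245. For n = 2244 = 34 · 66, we can put exactly 34 objects in every box, avoiding 35 in any single one — so 2245 is tight.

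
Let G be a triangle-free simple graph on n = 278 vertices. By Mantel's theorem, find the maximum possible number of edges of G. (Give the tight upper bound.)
ex(278, K_3) = ⌊278^2/4⌋ = 19321

Mantel (1907): a triangle-free graph on n vertices has at most ⌊n^2/4⌋ edges, with equality for the complete bipartite graph K_{⌊n/2⌋, ⌈n/2⌉}. For n = 278: ⌊278^2/4⌋ = ⌊77284/4⌋ = 19321. The extremal graph is K_{139, 139}, which has 139·139 = 19321 edges.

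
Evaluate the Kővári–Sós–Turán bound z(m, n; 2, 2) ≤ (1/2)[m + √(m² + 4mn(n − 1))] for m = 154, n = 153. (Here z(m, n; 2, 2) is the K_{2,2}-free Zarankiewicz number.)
z(154, 153; 2, 2) ≤ (1/2)[154 + √(154² + 4·154·153·152)] = (1/2)[154 + √14349412] = 1971.0309

Kővári–Sós–Turán: let r_1, ..., r_154 be the row sums and z = Σ r_i the total number of 1s. Each pair of columns can share at most one row with both entries 1 (else a 2×2 all-ones block appears), so Σ_i C(r_i, 2) ≤ C(153, 2) = 11628. By convexity Σ_i C(r_i, 2) ≥ 154·C(z/154, 2) = z(z − 154)/(2·154), giving z² − 154z − 154·153·152 ≤ 0 and hence z ≤ (1/2)[154 + √(23716 + 4·3581424)] = (1/2)[154 + √14349412] ≈ (1/2)(154 + 3788.0618) = 1971.0309.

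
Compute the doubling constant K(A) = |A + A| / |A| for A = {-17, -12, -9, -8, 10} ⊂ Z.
K = |A + A| / |A| = 15/5 = 3

Enumerate A + A = {a + b : a, b ∈ A}. With |A| = 5, there are |A|^2 = 25 ordered sum pairs; collecting distinct values, A + A = {-34, -29, -26, -25, -24, -21, -20, -18, -17, -16, -7, -2, 1, 2, 20}, so |A + A| = 15. Thus K = 15/5 = 3. For comparison, the minimum possible |A + A| over all 5-element sets is 2·5 − 1 = 9 (so min K = 9/5), attained only by arithmetic progressions.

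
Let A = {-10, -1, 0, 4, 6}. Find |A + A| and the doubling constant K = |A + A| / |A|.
K = |A + A| / |A| = 15/5 = 3

Enumerate A + A = {a + b : a, b ∈ A}. With |A| = 5, there are |A|^2 = 25 ordered sum pairs; collecting distinct values, A + A = {-20, -11, -10, -6, -4, -2, -1, 0, 3, 4, 5, 6, 8, 10, 12}, so |A + A| = 15. Thus K = 15/5 = 3. For comparison, the minimum possible |A + A| over all 5-element sets is 2·5 − 1 = 9 (so min K = 9/5), attained only by arithmetic progressions.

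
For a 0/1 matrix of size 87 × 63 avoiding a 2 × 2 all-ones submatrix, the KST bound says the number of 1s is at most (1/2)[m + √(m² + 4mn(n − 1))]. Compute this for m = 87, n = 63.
z(87, 63; 2, 2) ≤ (1/2)[87 + √(87² + 4·87·63·62)] = (1/2)[87 + √1366857] = 628.0633

Kővári–Sós–Turán: let r_1, ..., r_87 be the row sums and z = Σ r_i the total number of 1s. Each pair of columns can share at most one row with both entries 1 (else a 2×2 all-ones block appears), so Σ_i C(r_i, 2) ≤ C(63, 2) = 1953. By convexity Σ_i C(r_i, 2) ≥ 87·C(z/87, 2) = z(z − 87)/(2·87), giving z² − 87z − 87·63·62 ≤ 0 and hence z ≤ (1/2)[87 + √(7569 + 4·339822)] = (1/2)[87 + √1366857] ≈ (1/2)(87 + 1169.1266) = 628.0633.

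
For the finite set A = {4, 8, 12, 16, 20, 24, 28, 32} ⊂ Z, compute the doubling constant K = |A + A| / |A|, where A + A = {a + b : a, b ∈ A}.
K = |A + A| / |A| = 15/8

Enumerate A + A = {a + b : a, b ∈ A}. With |A| = 8, there are |A|^2 = 64 ordered sum pairs; collecting distinct values, A + A = {8, 12, 16, 20, 24, 28, 32, 36, 40, 44, 48, 52, 56, 60, 64}, so |A + A| = 15. Thus K = 15/8. Here |A + A| = 2|A| − 1 = 15, the minimum possible — so K = 15/8 is minimal, which holds iff A is an arithmetic progression.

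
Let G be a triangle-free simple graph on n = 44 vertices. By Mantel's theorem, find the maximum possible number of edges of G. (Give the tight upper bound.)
ex(44, K_3) = ⌊44^2/4⌋ = 484

Mantel (1907): a triangle-free graph on n vertices has at most ⌊n^2/4⌋ edges, with equality for the complete bipartite graph K_{⌊n/2⌋, ⌈n/2⌉}. For n = 44: ⌊44^2/4⌋ = ⌊1936/4⌋ = 484. The extremal graph is K_{22, 22}, which has 22·22 = 484 edges.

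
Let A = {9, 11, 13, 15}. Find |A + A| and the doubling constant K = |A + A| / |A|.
K = |A + A| / |A| = 7/4

Enumerate A + A = {a + b : a, b ∈ A}. With |A| = 4, there are |A|^2 = 16 ordered sum pairs; collecting distinct values, A + A = {18, 20, 22, 24, 26, 28, 30}, so |A + A| = 7. Thus K = 7/4. Here |A + A| = 2|A| − 1 = 7, the minimum possible — so K = 7/4 is minimal, which holds iff A is an arithmetic progression.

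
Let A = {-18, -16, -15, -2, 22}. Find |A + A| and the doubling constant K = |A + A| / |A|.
K = |A + A| / |A| = 15/5 = 3

Enumerate A + A = {a + b : a, b ∈ A}. With |A| = 5, there are |A|^2 = 25 ordered sum pairs; collecting distinct values, A + A = {-36, -34, -33, -32, -31, -30, -20, -18, -17, -4, 4, 6, 7, 20, 44}, so |A + A| = 15. Thus K = 15/5 = 3. For comparison, the minimum possible |A + A| over all 5-element sets is 2·5 − 1 = 9 (so min K = 9/5), attained only by arithmetic progressions.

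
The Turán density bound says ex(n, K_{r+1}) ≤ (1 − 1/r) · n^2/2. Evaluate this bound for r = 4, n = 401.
Turán density bound = (3/4) · 401^2/2 = 482403/8 ≈ 60300.375

Turán's theorem: ex(n, K_{r+1}) is achieved by the complete r-partite Turán graph T(n, r) with parts as balanced as possible, and is at most (1 − 1/r) · n^2/2. For r = 4, n = 401: the density bound is (3/4) · 160801/2 = 482403/8 ≈ 60300.375. The integer-valued extremum is e(T(401, 4)) = 60300, which is strictly less than the density bound 482403/8 since 4 ∤ 401 (the parts of T(401, 4) cannot all be equal).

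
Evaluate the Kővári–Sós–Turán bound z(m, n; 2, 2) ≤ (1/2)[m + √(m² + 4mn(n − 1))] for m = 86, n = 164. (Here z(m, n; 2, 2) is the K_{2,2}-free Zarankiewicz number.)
z(86, 164; 2, 2) ≤ (1/2)[86 + √(86² + 4·86·164·163)] = (1/2)[86 + √9203204] = 1559.8391

Kővári–Sós–Turán: let r_1, ..., r_86 be the row sums and z = Σ r_i the total number of 1s. Each pair of columns can share at most one row with both entries 1 (else a 2×2 all-ones block appears), so Σ_i C(r_i, 2) ≤ C(164, 2) = 13366. By convexity Σ_i C(r_i, 2) ≥ 86·C(z/86, 2) = z(z − 86)/(2·86), giving z² − 86z − 86·164·163 ≤ 0 and hence z ≤ (1/2)[86 + √(7396 + 4·2298952)] = (1/2)[86 + √9203204] ≈ (1/2)(86 + 3033.6783) = 1559.8391.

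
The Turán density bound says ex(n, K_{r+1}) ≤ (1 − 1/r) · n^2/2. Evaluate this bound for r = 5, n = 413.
Turán density bound = (4/5) · 413^2/2 = 341138/5 ≈ 68227.6

Turán's theorem: ex(n, K_{r+1}) is achieved by the complete r-partite Turán graph T(n, r) with parts as balanced as possible, and is at most (1 − 1/r) · n^2/2. For r = 5, n = 413: the density bound is (4/5) · 170569/2 = 341138/5 ≈ 68227.6. The integer-valued extremum is e(T(413, 5)) = 68227, which is strictly less than the density bound 341138/5 since 5 ∤ 413 (the parts of T(413, 5) cannot all be equal).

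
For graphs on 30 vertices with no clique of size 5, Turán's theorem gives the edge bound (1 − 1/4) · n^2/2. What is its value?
Turán density bound = (3/4) · 30^2/2 = 675/2 ≈ 337.5

Turán's theorem: ex(n, K_{r+1}) is achieved by the complete r-partite Turán graph T(n, r) with parts as balanced as possible, and is at most (1 − 1/r) · n^2/2. For r = 4, n = 30: the density bound is (3/4) · 900/2 = 675/2 ≈ 337.5. The integer-valued extremum is e(T(30, 4)) = 337, which is strictly less than the density bound 675/2 since 4 ∤ 30 (the parts of T(30, 4) cannot all be equal).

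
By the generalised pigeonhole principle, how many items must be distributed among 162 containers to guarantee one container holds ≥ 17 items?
n = (17 − 1)·162 + 1 = 2593

By the generalised pigeonhole principle, to guarantee some box contains ≥ r objects we need more than (r − 1) · k objects total. Threshold: n = (r − 1) · k + 1. With r = 17 and k = 162: n = 16 · 162 + 1 = 2592 + 1 = 2593. For n = 2592 = 16 · 162, we can put exactly 16 objects in every box, avoiding 17 in any single one — so 2593 is tight.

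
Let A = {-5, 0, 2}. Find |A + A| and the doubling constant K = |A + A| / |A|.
K = |A + A| / |A| = 6/3 = 2

Enumerate A + A = {a + b : a, b ∈ A}. With |A| = 3, there are |A|^2 = 9 ordered sum pairs; collecting distinct values, A + A = {-10, -5, -3, 0, 2, 4}, so |A + A| = 6. Thus K = 6/3 = 2. For comparison, the minimum possible |A + A| over all 3-element sets is 2·3 − 1 = 5 (so min K = 5/3), attained only by arithmetic progressions.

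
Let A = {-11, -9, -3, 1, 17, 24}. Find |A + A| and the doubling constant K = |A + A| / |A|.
K = |A + A| / |A| = 21/6 = 7/2

Enumerate A + A = {a + b : a, b ∈ A}. With |A| = 6, there are |A|^2 = 36 ordered sum pairs; collecting distinct values, A + A = {-22, -20, -18, -14, -12, -10, -8, -6, -2, 2, 6, 8, 13, 14, 15, 18, 21, 25, 34, 41, 48}, so |A + A| = 21. Thus K = 21/6 = 7/2. For comparison, the minimum possible |A + A| over all 6-element sets is 2·6 − 1 = 11 (so min K = 11/6), attained only by arithmetic progressions.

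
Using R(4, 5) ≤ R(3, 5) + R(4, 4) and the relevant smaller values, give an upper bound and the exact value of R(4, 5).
R(4, 5) ≤ R(3, 5) + R(4, 4) = 14 + 18 = 32; exact value R(4, 5) = 25.

The Erdős–Szekeres recurrence R(r, s) ≤ R(r−1, s) + R(r, s−1) applied to (r, s) = (4, 5) gives
  R(4, 5) ≤ R(3, 5) + R(4, 4) = 14 + 18 = 32.
(Recall R(2, k) = k and R is symmetric.) The recurrence is not tight here (it gives 32, but the exact value is R(4, 5) = 25); the tight upper bound requires a sharper argument than the simple recurrence, combined with a lower-bound construction on K_{24}.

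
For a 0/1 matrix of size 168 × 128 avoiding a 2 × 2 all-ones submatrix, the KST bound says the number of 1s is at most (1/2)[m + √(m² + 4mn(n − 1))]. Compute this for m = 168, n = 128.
z(168, 128; 2, 2) ≤ (1/2)[168 + √(168² + 4·168·128·127)] = (1/2)[168 + √10952256] = 1738.7096

Kővári–Sós–Turán: let r_1, ..., r_168 be the row sums and z = Σ r_i the total number of 1s. Each pair of columns can share at most one row with both entries 1 (else a 2×2 all-ones block appears), so Σ_i C(r_i, 2) ≤ C(128, 2) = 8128. By convexity Σ_i C(r_i, 2) ≥ 168·C(z/168, 2) = z(z − 168)/(2·168), giving z² − 168z − 168·128·127 ≤ 0 and hence z ≤ (1/2)[168 + √(28224 + 4·2731008)] = (1/2)[168 + √10952256] ≈ (1/2)(168 + 3309.4193) = 1738.7096.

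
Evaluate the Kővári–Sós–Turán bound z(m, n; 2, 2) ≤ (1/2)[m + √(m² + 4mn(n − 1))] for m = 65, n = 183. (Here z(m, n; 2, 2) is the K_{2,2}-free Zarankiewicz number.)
z(65, 183; 2, 2) ≤ (1/2)[65 + √(65² + 4·65·183·182)] = (1/2)[65 + √8663785] = 1504.2154

Kővári–Sós–Turán: let r_1, ..., r_65 be the row sums and z = Σ r_i the total number of 1s. Each pair of columns can share at most one row with both entries 1 (else a 2×2 all-ones block appears), so Σ_i C(r_i, 2) ≤ C(183, 2) = 16653. By convexity Σ_i C(r_i, 2) ≥ 65·C(z/65, 2) = z(z − 65)/(2·65), giving z² − 65z − 65·183·182 ≤ 0 and hence z ≤ (1/2)[65 + √(4225 + 4·2164890)] = (1/2)[65 + √8663785] ≈ (1/2)(65 + 2943.4308) = 1504.2154.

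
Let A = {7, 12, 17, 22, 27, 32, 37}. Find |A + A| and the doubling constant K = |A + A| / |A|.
K = |A + A| / |A| = 13/7

Enumerate A + A = {a + b : a, b ∈ A}. With |A| = 7, there are |A|^2 = 49 ordered sum pairs; collecting distinct values, A + A = {14, 19, 24, 29, 34, 39, 44, 49, 54, 59, 64, 69, 74}, so |A + A| = 13. Thus K = 13/7. Here |A + A| = 2|A| − 1 = 13, the minimum possible — so K = 13/7 is minimal, which holds iff A is an arithmetic progression.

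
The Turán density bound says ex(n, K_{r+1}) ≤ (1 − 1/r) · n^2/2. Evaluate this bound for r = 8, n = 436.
Turán density bound = (7/8) · 436^2/2 = 83167

Turán's theorem: ex(n, K_{r+1}) is achieved by the complete r-partite Turán graph T(n, r) with parts as balanced as possible, and is at most (1 − 1/r) · n^2/2. For r = 8, n = 436: the density bound is (7/8) · 190096/2 = 83167. The integer-valued extremum is e(T(436, 8)) = 83166, which is strictly less than the density bound 83167 since 8 ∤ 436 (the parts of T(436, 8) cannot all be equal).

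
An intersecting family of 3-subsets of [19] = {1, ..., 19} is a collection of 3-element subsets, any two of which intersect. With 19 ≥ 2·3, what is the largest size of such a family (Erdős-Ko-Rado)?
max |F| = C(18, 2) = 153

The Erdős-Ko-Rado theorem states: for n ≥ 2k, an intersecting family of k-subsets of an n-element set has size at most C(n − 1, k − 1), with equality for 'star' families {A ⊆ [n] : |A| = k, i ∈ A} (fix an element i). For n = 19, k = 3: C(18, 2) = 153.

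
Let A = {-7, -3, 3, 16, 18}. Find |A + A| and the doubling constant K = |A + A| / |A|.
K = |A + A| / |A| = 15/5 = 3

Enumerate A + A = {a + b : a, b ∈ A}. With |A| = 5, there are |A|^2 = 25 ordered sum pairs; collecting distinct values, A + A = {-14, -10, -6, -4, 0, 6, 9, 11, 13, 15, 19, 21, 32, 34, 36}, so |A + A| = 15. Thus K = 15/5 = 3. For comparison, the minimum possible |A + A| over all 5-element sets is 2·5 − 1 = 9 (so min K = 9/5), attained only by arithmetic progressions.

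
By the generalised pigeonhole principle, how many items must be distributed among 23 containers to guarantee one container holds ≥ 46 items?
n = (46 − 1)·23 + 1 = 1036

By the generalised pigeonhole principle, to guarantee some box contains ≥ r objects we need more than (r − 1) · k objects total. Threshold: n = (r − 1) · k + 1. With r = 46 and k = 23: n = 45 · 23 + 1 = 1035 + 1 = 1036. For n = 1035 = 45 · 23, we can put exactly 45 objects in every box, avoiding 46 in any single one — so 1036 is tight.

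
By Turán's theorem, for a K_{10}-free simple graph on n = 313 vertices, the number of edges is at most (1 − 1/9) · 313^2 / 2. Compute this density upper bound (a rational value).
Turán density bound = (8/9) · 313^2/2 = 391876/9 ≈ 43541.7778

Turán's theorem: ex(n, K_{r+1}) is achieved by the complete r-partite Turán graph T(n, r) with parts as balanced as possible, and is at most (1 − 1/r) · n^2/2. For r = 9, n = 313: the density bound is (8/9) · 97969/2 = 391876/9 ≈ 43541.7778. The integer-valued extremum is e(T(313, 9)) = 43541, which is strictly less than the density bound 391876/9 since 9 ∤ 313 (the parts of T(313, 9) cannot all be equal).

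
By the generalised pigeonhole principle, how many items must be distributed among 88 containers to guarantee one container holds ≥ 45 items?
n = (45 − 1)·88 + 1 = 3873

By the generalised pigeonhole principle, to guarantee some box contains ≥ r objects we need more than (r − 1) · k objects total. Threshold: n = (r − 1) · k + 1. With r = 45 and k = 88: n = 44 · 88 + 1 = 3872 + 1 = 3873. For n = 3872 = 44 · 88, we can put exactly 44 objects in every box, avoiding 45 in any single one — so 3873 is tight.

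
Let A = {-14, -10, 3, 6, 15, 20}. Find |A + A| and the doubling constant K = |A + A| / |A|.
K = |A + A| / |A| = 20/6 = 10/3

Enumerate A + A = {a + b : a, b ∈ A}. With |A| = 6, there are |A|^2 = 36 ordered sum pairs; collecting distinct values, A + A = {-28, -24, -20, -11, -8, -7, -4, 1, 5, 6, 9, 10, 12, 18, 21, 23, 26, 30, 35, 40}, so |A + A| = 20. Thus K = 20/6 = 10/3. For comparison, the minimum possible |A + A| over all 6-element sets is 2·6 − 1 = 11 (so min K = 11/6), attained only by arithmetic progressions.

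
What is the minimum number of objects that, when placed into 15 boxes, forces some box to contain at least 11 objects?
n = (11 − 1)·15 + 1 = 151

By the generalised pigeonhole principle, to guarantee some box contains ≥ r objects we need more than (r − 1) · k objects total. Threshold: n = (r − 1) · k + 1. With r = 11 and k = 15: n = 10 · 15 + 1 = 150 + 1 = 151. For n = 150 = 10 · 15, we can put exactly 10 objects in every box, avoiding 11 in any single one — so 151 is tight.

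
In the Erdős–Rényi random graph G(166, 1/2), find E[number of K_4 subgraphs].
E[# K_4] = C(166, 4) · (1/2)^C(4, 2) = 30507895 / 2^6 = 476685.859375

For each 4-subset S of vertices (there are C(166, 4) = 30507895 such S), let X_S = 1 if S induces a K_4 (all C(4, 2) = 6 edges present). Then P(X_S = 1) = (1/2)^6 = 1/64. By linearity of expectation, E[# K_4] = C(166, 4) · (1/2)^6 = 30507895 / 64 = 476685.859375.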